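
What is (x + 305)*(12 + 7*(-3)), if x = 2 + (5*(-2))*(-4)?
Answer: -3123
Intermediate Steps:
x = 42 (x = 2 - 10*(-4) = 2 + 40 = 42)
(x + 305)*(12 + 7*(-3)) = (42 + 305)*(12 + 7*(-3)) = 347*(12 - 21) = 347*(-9) = -3123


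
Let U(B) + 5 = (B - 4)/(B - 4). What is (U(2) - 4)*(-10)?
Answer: 80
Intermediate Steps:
U(B) = -4 (U(B) = -5 + (B - 4)/(B - 4) = -5 + (-4 + B)/(-4 + B) = -5 + 1 = -4)
(U(2) - 4)*(-10) = (-4 - 4)*(-10) = -8*(-10) = 80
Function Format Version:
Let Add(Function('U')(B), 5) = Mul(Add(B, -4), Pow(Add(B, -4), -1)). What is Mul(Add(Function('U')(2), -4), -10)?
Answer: 80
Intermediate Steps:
Function('U')(B) = -4 (Function('U')(B) = Add(-5, Mul(Add(B, -4), Pow(Add(B, -4), -1))) = Add(-5, Mul(Add(-4, B), Pow(Add(-4, B), -1))) = Add(-5, 1) = -4)
Mul(Add(Function('U')(2), -4), -10) = Mul(Add(-4, -4), -10) = Mul(-8, -10) = 80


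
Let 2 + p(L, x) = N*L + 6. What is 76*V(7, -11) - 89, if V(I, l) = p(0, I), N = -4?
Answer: 215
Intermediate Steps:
p(L, x) = 4 - 4*L (p(L, x) = -2 + (-4*L + 6) = -2 + (6 - 4*L) = 4 - 4*L)
V(I, l) = 4 (V(I, l) = 4 - 4*0 = 4 + 0 = 4)
76*V(7, -11) - 89 = 76*4 - 89 = 304 - 89 = 215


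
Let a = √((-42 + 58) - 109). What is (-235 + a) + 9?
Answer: -226 + I*√93 ≈ -226.0 + 9.6436*I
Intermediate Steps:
a = I*√93 (a = √(16 - 109) = √(-93) = I*√93 ≈ 9.6436*I)
(-235 + a) + 9 = (-235 + I*√93) + 9 = -226 + I*√93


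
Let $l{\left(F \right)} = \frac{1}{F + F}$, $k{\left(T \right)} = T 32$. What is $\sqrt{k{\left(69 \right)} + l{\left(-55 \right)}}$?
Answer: $\frac{\sqrt{26716690}}{110} \approx 46.989$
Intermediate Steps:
$k{\left(T \right)} = 32 T$
$l{\left(F \right)} = \frac{1}{2 F}$
$\sqrt{k{\left(69 \right)} + l{\left(-55 \right)}} = \sqrt{32 \cdot 69 + \frac{1}{2 \left(-55\right)}} = \sqrt{2208 + \frac{1}{2} \left(- \frac{1}{55}\right)} = \sqrt{2208 - \frac{1}{110}} = \sqrt{\frac{242879}{110}} = \frac{\sqrt{26716690}}{110}$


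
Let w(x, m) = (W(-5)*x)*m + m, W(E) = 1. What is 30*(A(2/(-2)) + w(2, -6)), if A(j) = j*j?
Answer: -510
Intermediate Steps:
A(j) = j²
w(x, m) = m + m*x (w(x, m) = (1*x)*m + m = x*m + m = m*x + m = m + m*x)
30*(A(2/(-2)) + w(2, -6)) = 30*((2/(-2))² - 6*(1 + 2)) = 30*((2*(-½))² - 6*3) = 30*((-1)² - 18) = 30*(1 - 18) = 30*(-17) = -510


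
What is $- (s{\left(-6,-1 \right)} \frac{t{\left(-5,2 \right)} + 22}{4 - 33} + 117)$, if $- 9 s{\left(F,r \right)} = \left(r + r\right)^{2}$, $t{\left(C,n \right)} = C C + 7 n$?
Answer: $- \frac{30781}{261} \approx -117.93$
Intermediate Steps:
$t{\left(C,n \right)} = C^{2} + 7 n$
$s{\left(F,r \right)} = - \frac{4 r^{2}}{9}$ ($s{\left(F,r \right)} = - \frac{\left(r + r\right)^{2}}{9} = - \frac{\left(2 r\right)^{2}}{9} = - \frac{4 r^{2}}{9}$)
$- (s{\left(-6,-1 \right)} \frac{t{\left(-5,2 \right)} + 22}{4 - 33} + 117) = - (- \frac{4 \left(-1\right)^{2}}{9} \frac{\left(\left(-5\right)^{2} + 7 \cdot 2\right) + 22}{4 - 33} + 117) = - (\left(- \frac{4}{9}\right) 1 \frac{\left(25 + 14\right) + 22}{-29} + 117) = - (- \frac{4 \left(39 + 22\right) \left(- \frac{1}{29}\right)}{9} + 117) = - (- \frac{4 \cdot 61 \left(- \frac{1}{29}\right)}{9} + 117) = - (\left(- \frac{4}{9}\right) \left(- \frac{61}{29}\right) + 117) = - (\frac{244}{261} + 117) = \left(-1\right) \frac{30781}{261} = - \frac{30781}{261}$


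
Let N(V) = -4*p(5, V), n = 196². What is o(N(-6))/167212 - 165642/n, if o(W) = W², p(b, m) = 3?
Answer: -3461474775/802952024 ≈ -4.3109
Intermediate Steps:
n = 38416
N(V) = -12 (N(V) = -4*3 = -12)
o(N(-6))/167212 - 165642/n = (-12)²/167212 - 165642/38416 = 144*(1/167212) - 165642*1/38416 = 36/41803 - 82821/19208 = -3461474775/802952024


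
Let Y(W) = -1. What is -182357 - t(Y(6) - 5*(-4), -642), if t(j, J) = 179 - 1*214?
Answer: -182322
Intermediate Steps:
t(j, J) = -35 (t(j, J) = 179 - 214 = -35)
-182357 - t(Y(6) - 5*(-4), -642) = -182357 - 1*(-35) = -182357 + 35 = -182322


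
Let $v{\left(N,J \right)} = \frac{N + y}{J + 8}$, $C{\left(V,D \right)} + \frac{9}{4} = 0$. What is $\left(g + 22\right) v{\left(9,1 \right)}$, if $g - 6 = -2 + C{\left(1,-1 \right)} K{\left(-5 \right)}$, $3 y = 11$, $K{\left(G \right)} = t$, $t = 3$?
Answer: $\frac{1463}{54} \approx 27.093$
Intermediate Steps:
$K{\left(G \right)} = 3$
$y = \frac{11}{3}$ ($y = \frac{1}{3} \cdot 11 = \frac{11}{3} \approx 3.6667$)
$C{\left(V,D \right)} = - \frac{9}{4}$ ($C{\left(V,D \right)} = - \frac{9}{4} + 0 = - \frac{9}{4}$)
$v{\left(N,J \right)} = \frac{\frac{11}{3} + N}{8 + J}$ ($v{\left(N,J \right)} = \frac{N + \frac{11}{3}}{J + 8} = \frac{\frac{11}{3} + N}{8 + J}$)
$g = - \frac{11}{4}$ ($g = 6 - \frac{35}{4} = - \frac{11}{4} \approx -2.75$)
$\left(g + 22\right) v{\left(9,1 \right)} = \left(- \frac{11}{4} + 22\right) \frac{\frac{11}{3} + 9}{8 + 1} = \frac{77 \cdot \frac{1}{9} \cdot \frac{38}{3}}{4} = \frac{77}{4} \cdot \frac{38}{27} = \frac{1463}{54}$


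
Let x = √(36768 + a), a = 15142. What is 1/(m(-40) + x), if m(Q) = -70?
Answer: 7/4701 + √51910/47010 ≈ 0.0063356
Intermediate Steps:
x = √51910 (x = √(36768 + 15142) = √51910 ≈ 227.84)
1/(m(-40) + x) = 1/(-70 + √51910)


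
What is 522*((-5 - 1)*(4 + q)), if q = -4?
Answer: 0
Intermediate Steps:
522*((-5 - 1)*(4 + q)) = 522*((-5 - 1)*(4 - 4)) = 522*(-6*0) = 522*0 = 0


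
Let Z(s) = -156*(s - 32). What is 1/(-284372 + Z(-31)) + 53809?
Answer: 14772938095/274544 ≈ 53809.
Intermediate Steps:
Z(s) = 4992 - 156*s (Z(s) = -156*(-32 + s) = 4992 - 156*s)
1/(-284372 + Z(-31)) + 53809 = 1/(-284372 + (4992 - 156*(-31))) + 53809 = 1/(-284372 + (4992 + 4836)) + 53809 = 1/(-284372 + 9828) + 53809 = 1/(-274544) + 53809 = -1/274544 + 53809 = 14772938095/274544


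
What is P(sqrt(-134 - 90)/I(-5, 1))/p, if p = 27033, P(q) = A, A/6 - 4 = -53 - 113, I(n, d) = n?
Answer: -324/9011 ≈ -0.035956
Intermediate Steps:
A = -972 (A = 24 + 6*(-53 - 113) = 24 + 6*(-166) = 24 - 996 = -972)
P(q) = -972
P(sqrt(-134 - 90)/I(-5, 1))/p = -972/27033 = -972*1/27033 = -324/9011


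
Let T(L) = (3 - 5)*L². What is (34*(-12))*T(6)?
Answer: 29376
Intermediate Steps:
T(L) = -2*L²
(34*(-12))*T(6) = (34*(-12))*(-2*6²) = -(-816)*36 = -408*(-72) = 29376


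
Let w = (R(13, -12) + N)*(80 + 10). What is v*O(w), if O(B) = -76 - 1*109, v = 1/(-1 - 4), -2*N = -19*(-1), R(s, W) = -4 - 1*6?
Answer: 37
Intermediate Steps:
R(s, W) = -10 (R(s, W) = -4 - 6 = -10)
N = -19/2 (N = -(-19)*(-1)/2 = -1/2*19 = -19/2 ≈ -9.5000)
v = -1/5 (v = 1/(-5) = -1/5 ≈ -0.20000)
w = -1755 (w = (-10 - 19/2)*(80 + 10) = -39/2*90 = -1755)
O(B) = -185 (O(B) = -76 - 109 = -185)
v*O(w) = -1/5*(-185) = 37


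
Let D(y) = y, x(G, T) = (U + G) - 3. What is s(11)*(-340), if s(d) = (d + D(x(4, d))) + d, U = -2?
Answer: -7140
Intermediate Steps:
x(G, T) = -5 + G (x(G, T) = (-2 + G) - 3 = -5 + G)
s(d) = -1 + 2*d (s(d) = (d + (-5 + 4)) + d = (d - 1) + d = (-1 + d) + d = -1 + 2*d)
s(11)*(-340) = (-1 + 2*11)*(-340) = (-1 + 22)*(-340) = 21*(-340) = -7140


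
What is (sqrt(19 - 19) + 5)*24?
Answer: 120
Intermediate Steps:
(sqrt(19 - 19) + 5)*24 = (sqrt(0) + 5)*24 = (0 + 5)*24 = 5*24 = 120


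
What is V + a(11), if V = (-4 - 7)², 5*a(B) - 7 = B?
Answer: 623/5 ≈ 124.60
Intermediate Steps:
a(B) = 7/5 + B/5
V = 121 (V = (-11)² = 121)
V + a(11) = 121 + (7/5 + (⅕)*11) = 121 + (7/5 + 11/5) = 121 + 18/5 = 623/5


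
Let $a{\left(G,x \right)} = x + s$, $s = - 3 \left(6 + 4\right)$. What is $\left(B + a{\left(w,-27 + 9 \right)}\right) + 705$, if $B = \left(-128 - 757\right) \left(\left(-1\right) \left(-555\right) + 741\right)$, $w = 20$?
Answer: $-1146303$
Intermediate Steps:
$s = -30$ ($s = \left(-3\right) 10 = -30$)
$a{\left(G,x \right)} = -30 + x$ ($a{\left(G,x \right)} = x - 30 = -30 + x$)
$B = -1146960$ ($B = - 885 \left(555 + 741\right) = \left(-885\right) 1296 = -1146960$)
$\left(B + a{\left(w,-27 + 9 \right)}\right) + 705 = \left(-1146960 + \left(-30 + \left(-27 + 9\right)\right)\right) + 705 = \left(-1146960 - 48\right) + 705 = -1147008 + 705 = -1146303$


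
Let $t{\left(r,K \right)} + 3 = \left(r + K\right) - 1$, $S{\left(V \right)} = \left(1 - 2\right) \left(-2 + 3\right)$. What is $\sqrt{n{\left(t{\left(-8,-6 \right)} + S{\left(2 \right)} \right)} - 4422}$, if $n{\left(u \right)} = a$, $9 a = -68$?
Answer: $\frac{i \sqrt{39866}}{3} \approx 66.555 i$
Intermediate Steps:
$S{\left(V \right)} = -1$ ($S{\left(V \right)} = \left(-1\right) 1 = -1$)
$t{\left(r,K \right)} = -4 + K + r$ ($t{\left(r,K \right)} = -3 - \left(1 - K - r\right) = -3 + \left(-1 + K + r\right) = -4 + K + r$)
$a = - \frac{68}{9}$ ($a = \frac{1}{9} \left(-68\right) = - \frac{68}{9} \approx -7.5556$)
$n{\left(u \right)} = - \frac{68}{9}$
$\sqrt{n{\left(t{\left(-8,-6 \right)} + S{\left(2 \right)} \right)} - 4422} = \sqrt{- \frac{68}{9} - 4422} = \sqrt{- \frac{39866}{9}} = \frac{i \sqrt{39866}}{3}$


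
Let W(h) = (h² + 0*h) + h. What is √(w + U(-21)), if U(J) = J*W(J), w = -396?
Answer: 96*I ≈ 96.0*I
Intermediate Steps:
W(h) = h + h² (W(h) = (h² + 0) + h = h² + h = h + h²)
U(J) = J²*(1 + J) (U(J) = J*(J*(1 + J)) = J²*(1 + J))
√(w + U(-21)) = √(-396 + (-21)²*(1 - 21)) = √(-396 + 441*(-20)) = √(-396 - 8820) = √(-9216) = 96*I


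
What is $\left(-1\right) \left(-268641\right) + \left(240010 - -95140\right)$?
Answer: $603791$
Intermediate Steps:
$\left(-1\right) \left(-268641\right) + \left(240010 - -95140\right) = 268641 + \left(240010 + 95140\right) = 268641 + 335150 = 603791$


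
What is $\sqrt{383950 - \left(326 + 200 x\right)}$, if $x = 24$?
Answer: $2 \sqrt{94706} \approx 615.49$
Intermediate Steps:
$\sqrt{383950 - \left(326 + 200 x\right)} = \sqrt{383950 - 5126} = \sqrt{378824} = 2 \sqrt{94706}$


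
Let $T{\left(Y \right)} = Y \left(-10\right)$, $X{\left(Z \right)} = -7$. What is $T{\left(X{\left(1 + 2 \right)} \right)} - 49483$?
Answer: $-49413$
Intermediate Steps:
$T{\left(Y \right)} = - 10 Y$
$T{\left(X{\left(1 + 2 \right)} \right)} - 49483 = \left(-10\right) \left(-7\right) - 49483 = 70 - 49483 = -49413$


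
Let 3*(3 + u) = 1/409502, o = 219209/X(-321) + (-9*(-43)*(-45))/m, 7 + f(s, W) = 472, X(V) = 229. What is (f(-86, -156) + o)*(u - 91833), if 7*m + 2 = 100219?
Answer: -3679338941990265571295/28193835548658 ≈ -1.3050e+8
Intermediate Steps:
f(s, W) = 465 (f(s, W) = -7 + 472 = 465)
m = 100217/7 (m = -2/7 + (1/7)*100219 = -2/7 + 14317 = 100217/7 ≈ 14317.)
o = 21940552108/22949693 (o = 219209/229 + (-9*(-43)*(-45))/(100217/7) = 219209*(1/229) + (387*(-45))*(7/100217) = 219209/229 - 17415*7/100217 = 219209/229 - 121905/100217 = 21940552108/22949693 ≈ 956.03)
u = -3685517/1228506 (u = -3 + (1/3)/409502 = -3 + (1/3)*(1/409502) = -3 + 1/1228506 = -3685517/1228506 ≈ -3.0000)
(f(-86, -156) + o)*(u - 91833) = (465 + 21940552108/22949693)*(-3685517/1228506 - 91833) = (32612159353/22949693)*(-112821077015/1228506) = -3679338941990265571295/28193835548658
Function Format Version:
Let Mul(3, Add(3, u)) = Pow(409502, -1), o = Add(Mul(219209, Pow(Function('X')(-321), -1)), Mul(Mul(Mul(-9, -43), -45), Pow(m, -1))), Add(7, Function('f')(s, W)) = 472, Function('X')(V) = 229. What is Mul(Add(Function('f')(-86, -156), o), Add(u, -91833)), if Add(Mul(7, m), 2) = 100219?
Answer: Rational(-3679338941990265571295, 28193835548658) ≈ -1.3050e+8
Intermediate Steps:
Function('f')(s, W) = 465 (Function('f')(s, W) = Add(-7, 472) = 465)
m = Rational(100217, 7) (m = Add(Rational(-2, 7), Mul(Rational(1, 7), 100219)) = Add(Rational(-2, 7), 14317) = Rational(100217, 7) ≈ 14317.)
o = Rational(21940552108, 22949693) (o = Add(Mul(219209, Pow(229, -1)), Mul(Mul(Mul(-9, -43), -45), Pow(Rational(100217, 7), -1))) = Add(Mul(219209, Rational(1, 229)), Mul(Mul(387, -45), Rational(7, 100217))) = Add(Rational(219209, 229), Mul(-17415, Rational(7, 100217))) = Add(Rational(219209, 229), Rational(-121905, 100217)) = Rational(21940552108, 22949693) ≈ 956.03)
u = Rational(-3685517, 1228506) (u = Add(-3, Mul(Rational(1, 3), Pow(409502, -1))) = Add(-3, Mul(Rational(1, 3), Rational(1, 409502))) = Add(-3, Rational(1, 1228506)) = Rational(-3685517, 1228506) ≈ -3.0000)
Mul(Add(Function('f')(-86, -156), o), Add(u, -91833)) = Mul(Add(465, Rational(21940552108, 22949693)), Add(Rational(-3685517, 1228506), -91833)) = Mul(Rational(32612159353, 22949693), Rational(-112821077015, 1228506)) = Rational(-3679338941990265571295, 28193835548658)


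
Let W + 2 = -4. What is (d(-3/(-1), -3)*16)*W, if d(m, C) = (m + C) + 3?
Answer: -288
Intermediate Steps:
d(m, C) = 3 + C + m (d(m, C) = (C + m) + 3 = 3 + C + m)
W = -6 (W = -2 - 4 = -6)
(d(-3/(-1), -3)*16)*W = ((3 - 3 - 3/(-1))*16)*(-6) = ((3 - 3 - 3*(-1))*16)*(-6) = ((3 - 3 + 3)*16)*(-6) = (3*16)*(-6) = 48*(-6) = -288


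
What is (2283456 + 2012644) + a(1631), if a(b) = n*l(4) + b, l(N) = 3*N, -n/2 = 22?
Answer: 4297203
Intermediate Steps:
n = -44 (n = -2*22 = -44)
a(b) = -528 + b (a(b) = -132*4 + b = -44*12 + b = -528 + b)
(2283456 + 2012644) + a(1631) = (2283456 + 2012644) + (-528 + 1631) = 4296100 + 1103 = 4297203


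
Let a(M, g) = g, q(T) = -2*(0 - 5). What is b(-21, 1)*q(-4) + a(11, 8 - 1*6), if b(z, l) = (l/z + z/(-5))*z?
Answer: -870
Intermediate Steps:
q(T) = 10 (q(T) = -2*(-5) = 10)
b(z, l) = z*(-z/5 + l/z) (b(z, l) = (l/z + z*(-⅕))*z = (l/z - z/5)*z = (-z/5 + l/z)*z = z*(-z/5 + l/z))
b(-21, 1)*q(-4) + a(11, 8 - 1*6) = (1 - ⅕*(-21)²)*10 + (8 - 1*6) = (1 - ⅕*441)*10 + (8 - 6) = (1 - 441/5)*10 + 2 = -436/5*10 + 2 = -872 + 2 = -870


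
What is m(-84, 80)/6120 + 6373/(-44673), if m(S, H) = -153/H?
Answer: -20438273/142953600 ≈ -0.14297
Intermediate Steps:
m(-84, 80)/6120 + 6373/(-44673) = -153/80/6120 + 6373/(-44673) = -153*1/80*(1/6120) + 6373*(-1/44673) = -153/80*1/6120 - 6373/44673 = -1/3200 - 6373/44673 = -20438273/142953600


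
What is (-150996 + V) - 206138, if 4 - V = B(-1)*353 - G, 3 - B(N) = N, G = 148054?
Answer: -210488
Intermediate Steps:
B(N) = 3 - N
V = 146646 (V = 4 - ((3 - 1*(-1))*353 - 1*148054) = 4 - ((3 + 1)*353 - 148054) = 4 - (4*353 - 148054) = 4 - (1412 - 148054) = 4 - 1*(-146642) = 4 + 146642 = 146646)
(-150996 + V) - 206138 = (-150996 + 146646) - 206138 = -4350 - 206138 = -210488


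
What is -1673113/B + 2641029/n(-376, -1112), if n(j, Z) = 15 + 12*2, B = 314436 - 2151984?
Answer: 1617694269433/23888124 ≈ 67720.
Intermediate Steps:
B = -1837548
n(j, Z) = 39 (n(j, Z) = 15 + 24 = 39)
-1673113/B + 2641029/n(-376, -1112) = -1673113/(-1837548) + 2641029/39 = -1673113*(-1/1837548) + 2641029*(1/39) = 1673113/1837548 + 880343/13 = 1617694269433/23888124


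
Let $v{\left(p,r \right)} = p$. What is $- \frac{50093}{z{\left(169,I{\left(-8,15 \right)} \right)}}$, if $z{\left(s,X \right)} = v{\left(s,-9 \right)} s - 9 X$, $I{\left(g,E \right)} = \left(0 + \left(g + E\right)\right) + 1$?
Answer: $- \frac{50093}{28489} \approx -1.7583$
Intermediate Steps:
$I{\left(g,E \right)} = 1 + E + g$ ($I{\left(g,E \right)} = \left(0 + \left(E + g\right)\right) + 1 = \left(E + g\right) + 1 = 1 + E + g$)
$z{\left(s,X \right)} = s^{2} - 9 X$ ($z{\left(s,X \right)} = s s - 9 X = s^{2} - 9 X$)
$- \frac{50093}{z{\left(169,I{\left(-8,15 \right)} \right)}} = - \frac{50093}{169^{2} - 9 \left(1 + 15 - 8\right)} = - \frac{50093}{28561 - 72} = - \frac{50093}{28489}$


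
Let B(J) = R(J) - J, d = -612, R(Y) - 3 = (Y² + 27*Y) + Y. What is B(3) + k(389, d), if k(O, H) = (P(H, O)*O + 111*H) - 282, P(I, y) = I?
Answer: -306189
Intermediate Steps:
R(Y) = 3 + Y² + 28*Y (R(Y) = 3 + ((Y² + 27*Y) + Y) = 3 + (Y² + 28*Y) = 3 + Y² + 28*Y)
B(J) = 3 + J² + 27*J (B(J) = (3 + J² + 28*J) - J = 3 + J² + 27*J)
k(O, H) = -282 + 111*H + H*O (k(O, H) = (H*O + 111*H) - 282 = (111*H + H*O) - 282 = -282 + 111*H + H*O)
B(3) + k(389, d) = (3 + 3² + 27*3) + (-282 + 111*(-612) - 612*389) = (3 + 9 + 81) + (-282 - 67932 - 238068) = 93 - 306282 = -306189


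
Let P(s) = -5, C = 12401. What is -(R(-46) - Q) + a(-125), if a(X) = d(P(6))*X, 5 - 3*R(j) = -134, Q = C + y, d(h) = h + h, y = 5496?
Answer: 57302/3 ≈ 19101.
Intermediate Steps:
d(h) = 2*h
Q = 17897 (Q = 12401 + 5496 = 17897)
R(j) = 139/3 (R(j) = 5/3 - ⅓*(-134) = 5/3 + 134/3 = 139/3)
a(X) = -10*X (a(X) = (2*(-5))*X = -10*X)
-(R(-46) - Q) + a(-125) = -(139/3 - 1*17897) - 10*(-125) = -(139/3 - 17897) + 1250 = -1*(-53552/3) + 1250 = 53552/3 + 1250 = 57302/3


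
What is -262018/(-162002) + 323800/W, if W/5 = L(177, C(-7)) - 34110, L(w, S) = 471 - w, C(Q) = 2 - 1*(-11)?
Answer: -101928052/342391227 ≈ -0.29769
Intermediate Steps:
C(Q) = 13 (C(Q) = 2 + 11 = 13)
W = -169080 (W = 5*((471 - 1*177) - 34110) = 5*((471 - 177) - 34110) = 5*(294 - 34110) = 5*(-33816) = -169080)
-262018/(-162002) + 323800/W = -262018/(-162002) + 323800/(-169080) = -262018*(-1/162002) + 323800*(-1/169080) = 131009/81001 - 8095/4227 = -101928052/342391227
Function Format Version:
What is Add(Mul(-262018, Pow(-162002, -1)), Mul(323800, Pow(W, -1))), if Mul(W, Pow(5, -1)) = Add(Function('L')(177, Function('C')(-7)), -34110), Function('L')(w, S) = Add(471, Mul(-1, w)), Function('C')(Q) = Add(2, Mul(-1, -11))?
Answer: Rational(-101928052, 342391227) ≈ -0.29769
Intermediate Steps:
Function('C')(Q) = 13 (Function('C')(Q) = Add(2, 11) = 13)
W = -169080 (W = Mul(5, Add(Add(471, Mul(-1, 177)), -34110)) = Mul(5, Add(Add(471, -177), -34110)) = Mul(5, Add(294, -34110)) = Mul(5, -33816) = -169080)
Add(Mul(-262018, Pow(-162002, -1)), Mul(323800, Pow(W, -1))) = Add(Mul(-262018, Pow(-162002, -1)), Mul(323800, Pow(-169080, -1))) = Add(Mul(-262018, Rational(-1, 162002)), Mul(323800, Rational(-1, 169080))) = Add(Rational(131009, 81001), Rational(-8095, 4227)) = Rational(-101928052, 342391227)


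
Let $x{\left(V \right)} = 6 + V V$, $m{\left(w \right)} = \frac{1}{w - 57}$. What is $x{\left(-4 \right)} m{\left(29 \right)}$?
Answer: $- \frac{11}{14} \approx -0.78571$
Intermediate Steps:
$m{\left(w \right)} = \frac{1}{-57 + w}$
$x{\left(V \right)} = 6 + V^{2}$
$x{\left(-4 \right)} m{\left(29 \right)} = \frac{6 + \left(-4\right)^{2}}{-57 + 29} = \frac{6 + 16}{-28} = 22 \left(- \frac{1}{28}\right) = - \frac{11}{14}$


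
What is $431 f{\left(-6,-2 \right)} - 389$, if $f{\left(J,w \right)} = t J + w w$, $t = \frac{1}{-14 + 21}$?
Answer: $\frac{6759}{7} \approx 965.57$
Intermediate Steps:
$t = \frac{1}{7} \approx 0.14286$
$f{\left(J,w \right)} = w^{2} + \frac{J}{7}$ ($f{\left(J,w \right)} = \frac{J}{7} + w w = \frac{J}{7} + w^{2} = w^{2} + \frac{J}{7}$)
$431 f{\left(-6,-2 \right)} - 389 = 431 \left(\left(-2\right)^{2} + \frac{1}{7} \left(-6\right)\right) - 389 = 431 \left(4 - \frac{6}{7}\right) - 389 = 431 \cdot \frac{22}{7} - 389 = \frac{9482}{7} - 389 = \frac{6759}{7}$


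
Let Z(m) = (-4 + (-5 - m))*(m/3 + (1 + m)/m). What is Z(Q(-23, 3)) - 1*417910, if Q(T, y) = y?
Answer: -417938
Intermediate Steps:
Z(m) = (-9 - m)*(m/3 + (1 + m)/m) (Z(m) = (-9 - m)*(m*(1/3) + (1 + m)/m) = (-9 - m)*(m/3 + (1 + m)/m))
Z(Q(-23, 3)) - 1*417910 = (-10 - 9/3 - 4*3 - 1/3*3**2) - 1*417910 = (-10 - 9*1/3 - 12 - 1/3*9) - 417910 = (-10 - 3 - 12 - 3) - 417910 = -28 - 417910 = -417938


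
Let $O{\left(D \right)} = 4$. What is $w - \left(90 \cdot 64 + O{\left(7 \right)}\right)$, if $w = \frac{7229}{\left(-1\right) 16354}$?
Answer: $- \frac{94271685}{16354} \approx -5764.4$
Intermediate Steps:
$w = - \frac{7229}{16354}$ ($w = \frac{7229}{-16354} = 7229 \left(- \frac{1}{16354}\right) = - \frac{7229}{16354} \approx -0.44203$)
$w - \left(90 \cdot 64 + O{\left(7 \right)}\right) = - \frac{7229}{16354} - \left(90 \cdot 64 + 4\right) = - \frac{7229}{16354} - \left(5760 + 4\right) = - \frac{7229}{16354} - 5764 = - \frac{94271685}{16354}$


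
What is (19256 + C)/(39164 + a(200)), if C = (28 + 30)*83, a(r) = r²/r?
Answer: 12035/19682 ≈ 0.61147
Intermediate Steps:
a(r) = r
C = 4814 (C = 58*83 = 4814)
(19256 + C)/(39164 + a(200)) = (19256 + 4814)/(39164 + 200) = 24070/39364 = 24070*(1/39364) = 12035/19682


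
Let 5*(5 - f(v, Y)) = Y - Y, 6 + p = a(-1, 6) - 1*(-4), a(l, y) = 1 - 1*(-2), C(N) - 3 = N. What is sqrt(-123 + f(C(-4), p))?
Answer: I*sqrt(118) ≈ 10.863*I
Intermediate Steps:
C(N) = 3 + N
a(l, y) = 3 (a(l, y) = 1 + 2 = 3)
p = 1 (p = -6 + (3 - 1*(-4)) = -6 + (3 + 4) = -6 + 7 = 1)
f(v, Y) = 5 (f(v, Y) = 5 - (Y - Y)/5 = 5 - 1/5*0 = 5 + 0 = 5)
sqrt(-123 + f(C(-4), p)) = sqrt(-123 + 5) = sqrt(-118) = I*sqrt(118)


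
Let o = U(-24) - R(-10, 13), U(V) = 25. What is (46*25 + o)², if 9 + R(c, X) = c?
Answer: 1425636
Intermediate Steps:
R(c, X) = -9 + c
o = 44 (o = 25 - (-9 - 10) = 25 - 1*(-19) = 25 + 19 = 44)
(46*25 + o)² = (46*25 + 44)² = (1150 + 44)² = 1194² = 1425636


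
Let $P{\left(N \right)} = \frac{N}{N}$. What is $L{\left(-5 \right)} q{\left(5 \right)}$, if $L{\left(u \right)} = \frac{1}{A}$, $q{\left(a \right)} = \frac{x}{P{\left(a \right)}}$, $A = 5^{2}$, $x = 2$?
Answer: $\frac{2}{25} \approx 0.08$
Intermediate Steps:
$P{\left(N \right)} = 1$
$A = 25$
$q{\left(a \right)} = 2$ ($q{\left(a \right)} = \frac{2}{1} = 2 \cdot 1 = 2$)
$L{\left(u \right)} = \frac{1}{25}$
$L{\left(-5 \right)} q{\left(5 \right)} = \frac{1}{25} \cdot 2 = \frac{2}{25}$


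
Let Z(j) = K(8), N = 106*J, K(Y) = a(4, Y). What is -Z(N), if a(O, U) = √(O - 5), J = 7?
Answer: -I ≈ -1.0*I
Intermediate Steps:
a(O, U) = √(-5 + O)
K(Y) = I (K(Y) = √(-5 + 4) = √(-1) = I)
N = 742 (N = 106*7 = 742)
Z(j) = I
-Z(N) = -I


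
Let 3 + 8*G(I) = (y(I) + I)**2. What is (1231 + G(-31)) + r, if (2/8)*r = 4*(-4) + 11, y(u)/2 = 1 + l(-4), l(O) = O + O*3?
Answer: 6703/4 ≈ 1675.8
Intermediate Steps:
l(O) = 4*O (l(O) = O + 3*O = 4*O)
y(u) = -30 (y(u) = 2*(1 + 4*(-4)) = 2*(1 - 16) = 2*(-15) = -30)
G(I) = -3/8 + (-30 + I)**2/8
r = -20 (r = 4*(4*(-4) + 11) = 4*(-16 + 11) = 4*(-5) = -20)
(1231 + G(-31)) + r = (1231 + (-3/8 + (-30 - 31)**2/8)) - 20 = (1231 + (-3/8 + (1/8)*(-61)**2)) - 20 = (1231 + (-3/8 + (1/8)*3721)) - 20 = (1231 + (-3/8 + 3721/8)) - 20 = (1231 + 1859/4) - 20 = 6783/4 - 20 = 6703/4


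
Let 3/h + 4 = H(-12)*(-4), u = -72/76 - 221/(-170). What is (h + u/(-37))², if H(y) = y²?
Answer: 1437601/6650076304 ≈ 0.00021618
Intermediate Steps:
u = 67/190 (u = -72*1/76 - 221*(-1/170) = -18/19 + 13/10 = 67/190 ≈ 0.35263)
h = -3/580 (h = 3/(-4 + (-12)²*(-4)) = 3/(-4 + 144*(-4)) = 3/(-4 - 576) = 3/(-580) = 3*(-1/580) = -3/580 ≈ -0.0051724)
(h + u/(-37))² = (-3/580 + (67/190)/(-37))² = (-3/580 + (67/190)*(-1/37))² = (-3/580 - 67/7030)² = (-1199/81548)² = 1437601/6650076304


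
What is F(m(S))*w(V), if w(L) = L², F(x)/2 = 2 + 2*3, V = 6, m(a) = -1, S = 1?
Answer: 576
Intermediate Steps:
F(x) = 16 (F(x) = 2*(2 + 2*3) = 2*(2 + 6) = 2*8 = 16)
F(m(S))*w(V) = 16*6² = 16*36 = 576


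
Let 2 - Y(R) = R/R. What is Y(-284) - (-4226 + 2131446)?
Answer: -2127219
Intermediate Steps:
Y(R) = 1 (Y(R) = 2 - R/R = 2 - 1*1 = 2 - 1 = 1)
Y(-284) - (-4226 + 2131446) = 1 - (-4226 + 2131446) = 1 - 1*2127220 = 1 - 2127220 = -2127219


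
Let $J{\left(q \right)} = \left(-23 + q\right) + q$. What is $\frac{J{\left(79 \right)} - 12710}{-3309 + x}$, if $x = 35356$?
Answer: $- \frac{12575}{32047} \approx -0.39239$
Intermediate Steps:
$J{\left(q \right)} = -23 + 2 q$
$\frac{J{\left(79 \right)} - 12710}{-3309 + x} = \frac{\left(-23 + 2 \cdot 79\right) - 12710}{-3309 + 35356} = \frac{\left(-23 + 158\right) - 12710}{32047} = \left(135 - 12710\right) \frac{1}{32047} = \left(-12575\right) \frac{1}{32047} = - \frac{12575}{32047}$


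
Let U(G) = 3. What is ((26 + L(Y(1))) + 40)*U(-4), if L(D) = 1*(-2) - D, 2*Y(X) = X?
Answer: 381/2 ≈ 190.50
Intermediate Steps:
Y(X) = X/2
L(D) = -2 - D
((26 + L(Y(1))) + 40)*U(-4) = ((26 + (-2 - 1/2)) + 40)*3 = ((26 + (-2 - 1*½)) + 40)*3 = ((26 + (-2 - ½)) + 40)*3 = ((26 - 5/2) + 40)*3 = (47/2 + 40)*3 = (127/2)*3 = 381/2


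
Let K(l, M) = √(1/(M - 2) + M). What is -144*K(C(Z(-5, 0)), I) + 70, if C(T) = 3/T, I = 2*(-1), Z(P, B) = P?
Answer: 70 - 216*I ≈ 70.0 - 216.0*I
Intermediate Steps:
I = -2
K(l, M) = √(M + 1/(-2 + M)) (K(l, M) = √(1/(-2 + M) + M) = √(M + 1/(-2 + M)))
-144*K(C(Z(-5, 0)), I) + 70 = -144*√(1 - 2*(-2 - 2))*(I/2) + 70 = -144*√(1 - 2*(-4))*(I/2) + 70 = -144*I*√(1 + 8)/2 + 70 = -144*3*I/2 + 70 = -216*I + 70 = 70 - 216*I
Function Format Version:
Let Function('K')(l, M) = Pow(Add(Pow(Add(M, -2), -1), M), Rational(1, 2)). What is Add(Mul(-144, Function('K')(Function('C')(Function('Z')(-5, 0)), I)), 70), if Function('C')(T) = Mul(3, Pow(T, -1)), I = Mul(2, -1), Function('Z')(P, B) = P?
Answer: Add(70, Mul(-216, I)) ≈ Add(70.000, Mul(-216.00, I))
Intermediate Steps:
I = -2
Function('K')(l, M) = Pow(Add(M, Pow(Add(-2, M), -1)), Rational(1, 2)) (Function('K')(l, M) = Pow(Add(Pow(Add(-2, M), -1), M), Rational(1, 2)) = Pow(Add(M, Pow(Add(-2, M), -1)), Rational(1, 2)))
Add(Mul(-144, Function('K')(Function('C')(Function('Z')(-5, 0)), I)), 70) = Add(Mul(-144, Pow(Mul(Pow(Add(-2, -2), -1), Add(1, Mul(-2, Add(-2, -2)))), Rational(1, 2))), 70) = Add(Mul(-144, Pow(Mul(Pow(-4, -1), Add(1, Mul(-2, -4))), Rational(1, 2))), 70) = Add(Mul(-144, Pow(Mul(Rational(-1, 4), Add(1, 8)), Rational(1, 2))), 70) = Add(Mul(-144, Pow(Mul(Rational(-1, 4), 9), Rational(1, 2))), 70) = Add(Mul(-144, Pow(Rational(-9, 4), Rational(1, 2))), 70) = Add(Mul(-144, Mul(Rational(3, 2), I)), 70) = Add(Mul(-216, I), 70) = Add(70, Mul(-216, I))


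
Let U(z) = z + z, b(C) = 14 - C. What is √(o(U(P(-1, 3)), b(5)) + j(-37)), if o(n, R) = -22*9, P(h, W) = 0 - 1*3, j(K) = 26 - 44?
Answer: 6*I*√6 ≈ 14.697*I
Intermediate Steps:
j(K) = -18
P(h, W) = -3 (P(h, W) = 0 - 3 = -3)
U(z) = 2*z
o(n, R) = -198
√(o(U(P(-1, 3)), b(5)) + j(-37)) = √(-198 - 18) = √(-216) = 6*I*√6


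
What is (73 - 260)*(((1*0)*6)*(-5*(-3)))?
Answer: 0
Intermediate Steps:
(73 - 260)*(((1*0)*6)*(-5*(-3))) = -187*0*6*15 = -0*15 = -187*0 = 0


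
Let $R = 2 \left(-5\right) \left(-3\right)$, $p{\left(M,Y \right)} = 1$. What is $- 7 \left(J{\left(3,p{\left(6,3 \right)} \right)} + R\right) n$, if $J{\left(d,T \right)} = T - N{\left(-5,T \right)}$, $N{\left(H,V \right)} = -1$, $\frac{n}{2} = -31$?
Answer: $13888$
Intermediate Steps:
$n = -62$ ($n = 2 \left(-31\right) = -62$)
$R = 30$ ($R = \left(-10\right) \left(-3\right) = 30$)
$J{\left(d,T \right)} = 1 + T$ ($J{\left(d,T \right)} = T - -1 = T + 1 = 1 + T$)
$- 7 \left(J{\left(3,p{\left(6,3 \right)} \right)} + R\right) n = - 7 \left(\left(1 + 1\right) + 30\right) \left(-62\right) = - 7 \left(2 + 30\right) \left(-62\right) = \left(-7\right) 32 \left(-62\right) = \left(-224\right) \left(-62\right) = 13888$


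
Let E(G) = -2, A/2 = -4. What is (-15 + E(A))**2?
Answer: 289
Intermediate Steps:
A = -8 (A = 2*(-4) = -8)
(-15 + E(A))**2 = (-15 - 2)**2 = (-17)**2 = 289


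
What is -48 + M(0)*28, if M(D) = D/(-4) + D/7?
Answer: -48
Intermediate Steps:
M(D) = -3*D/28 (M(D) = D*(-1/4) + D*(1/7) = -D/4 + D/7 = -3*D/28)
-48 + M(0)*28 = -48 - 3/28*0*28 = -48 + 0*28 = -48 + 0 = -48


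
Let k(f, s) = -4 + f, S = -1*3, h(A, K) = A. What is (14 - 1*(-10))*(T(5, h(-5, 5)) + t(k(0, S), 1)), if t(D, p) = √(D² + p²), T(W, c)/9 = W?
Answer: 1080 + 24*√17 ≈ 1179.0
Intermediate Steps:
S = -3
T(W, c) = 9*W
(14 - 1*(-10))*(T(5, h(-5, 5)) + t(k(0, S), 1)) = (14 - 1*(-10))*(9*5 + √((-4 + 0)² + 1²)) = (14 + 10)*(45 + √((-4)² + 1)) = 24*(45 + √(16 + 1)) = 24*(45 + √17) = 1080 + 24*√17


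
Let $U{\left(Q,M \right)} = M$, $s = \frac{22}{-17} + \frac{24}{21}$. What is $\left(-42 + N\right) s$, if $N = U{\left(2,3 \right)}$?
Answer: $\frac{702}{119} \approx 5.8992$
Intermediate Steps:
$s = - \frac{18}{119}$ ($s = 22 \left(- \frac{1}{17}\right) + 24 \cdot \frac{1}{21} = - \frac{22}{17} + \frac{8}{7} = - \frac{18}{119} \approx -0.15126$)
$N = 3$
$\left(-42 + N\right) s = \left(-42 + 3\right) \left(- \frac{18}{119}\right) = \left(-39\right) \left(- \frac{18}{119}\right) = \frac{702}{119}$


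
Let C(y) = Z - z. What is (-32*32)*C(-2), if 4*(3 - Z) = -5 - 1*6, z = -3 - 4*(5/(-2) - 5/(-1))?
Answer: -19200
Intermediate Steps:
z = -13 (z = -3 - 4*(5*(-1/2) - 5*(-1)) = -3 - 4*(-5/2 + 5) = -3 - 4*5/2 = -3 - 10 = -13)
Z = 23/4 (Z = 3 - (-5 - 1*6)/4 = 3 - (-5 - 6)/4 = 3 - 1/4*(-11) = 3 + 11/4 = 23/4 ≈ 5.7500)
C(y) = 75/4 (C(y) = 23/4 - 1*(-13) = 23/4 + 13 = 75/4)
(-32*32)*C(-2) = -32*32*(75/4) = -1024*75/4 = -19200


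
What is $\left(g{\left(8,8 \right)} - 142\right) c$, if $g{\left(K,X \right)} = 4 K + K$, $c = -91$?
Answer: $9282$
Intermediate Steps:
$g{\left(K,X \right)} = 5 K$
$\left(g{\left(8,8 \right)} - 142\right) c = \left(5 \cdot 8 - 142\right) \left(-91\right) = \left(40 - 142\right) \left(-91\right) = \left(-102\right) \left(-91\right) = 9282$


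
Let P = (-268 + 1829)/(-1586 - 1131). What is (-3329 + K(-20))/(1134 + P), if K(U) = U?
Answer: -9099233/3079517 ≈ -2.9548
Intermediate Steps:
P = -1561/2717 (P = 1561/(-2717) = 1561*(-1/2717) = -1561/2717 ≈ -0.57453)
(-3329 + K(-20))/(1134 + P) = (-3329 - 20)/(1134 - 1561/2717) = -3349/3079517/2717 = -3349*2717/3079517 = -9099233/3079517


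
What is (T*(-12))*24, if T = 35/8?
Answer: -1260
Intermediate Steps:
T = 35/8 (T = 35*(1/8) = 35/8 ≈ 4.3750)
(T*(-12))*24 = ((35/8)*(-12))*24 = -105/2*24 = -1260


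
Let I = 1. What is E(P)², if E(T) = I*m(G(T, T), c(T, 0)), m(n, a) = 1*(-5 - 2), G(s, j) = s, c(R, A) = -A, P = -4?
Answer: 49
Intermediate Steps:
m(n, a) = -7 (m(n, a) = 1*(-7) = -7)
E(T) = -7 (E(T) = 1*(-7) = -7)
E(P)² = (-7)² = 49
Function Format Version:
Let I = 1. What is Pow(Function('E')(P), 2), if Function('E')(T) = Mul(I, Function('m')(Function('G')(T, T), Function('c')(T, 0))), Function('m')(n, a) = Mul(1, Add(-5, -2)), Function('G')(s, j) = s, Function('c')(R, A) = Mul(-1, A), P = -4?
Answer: 49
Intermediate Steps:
Function('m')(n, a) = -7 (Function('m')(n, a) = Mul(1, -7) = -7)
Function('E')(T) = -7 (Function('E')(T) = Mul(1, -7) = -7)
Pow(Function('E')(P), 2) = Pow(-7, 2) = 49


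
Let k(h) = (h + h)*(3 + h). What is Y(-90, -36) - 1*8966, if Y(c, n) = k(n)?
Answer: -6590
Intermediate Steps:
k(h) = 2*h*(3 + h) (k(h) = (2*h)*(3 + h) = 2*h*(3 + h))
Y(c, n) = 2*n*(3 + n)
Y(-90, -36) - 1*8966 = 2*(-36)*(3 - 36) - 1*8966 = 2*(-36)*(-33) - 8966 = 2376 - 8966 = -6590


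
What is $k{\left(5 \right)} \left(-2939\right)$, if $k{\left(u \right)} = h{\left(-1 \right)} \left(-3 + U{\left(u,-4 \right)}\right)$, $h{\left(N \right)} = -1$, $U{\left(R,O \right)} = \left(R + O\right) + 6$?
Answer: $11756$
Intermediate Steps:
$U{\left(R,O \right)} = 6 + O + R$ ($U{\left(R,O \right)} = \left(O + R\right) + 6 = 6 + O + R$)
$k{\left(u \right)} = 1 - u$ ($k{\left(u \right)} = - (-3 + \left(6 - 4 + u\right)) = - (-3 + \left(2 + u\right)) = - (-1 + u) = 1 - u$)
$k{\left(5 \right)} \left(-2939\right) = \left(1 - 5\right) \left(-2939\right) = \left(-4\right) \left(-2939\right) = 11756$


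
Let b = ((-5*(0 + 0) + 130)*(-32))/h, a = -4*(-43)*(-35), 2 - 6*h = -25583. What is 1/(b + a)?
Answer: -5117/30809332 ≈ -0.00016609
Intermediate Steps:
h = 25585/6 (h = ⅓ - ⅙*(-25583) = ⅓ + 25583/6 = 25585/6 ≈ 4264.2)
a = -6020 (a = 172*(-35) = -6020)
b = -4992/5117 (b = ((-5*(0 + 0) + 130)*(-32))/(25585/6) = ((-5*0 + 130)*(-32))*(6/25585) = ((0 + 130)*(-32))*(6/25585) = (130*(-32))*(6/25585) = -4160*6/25585 = -4992/5117 ≈ -0.97557)
1/(b + a) = 1/(-4992/5117 - 6020) = 1/(-30809332/5117) = -5117/30809332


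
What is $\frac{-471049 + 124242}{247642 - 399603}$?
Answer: $\frac{346807}{151961} \approx 2.2822$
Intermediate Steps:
$\frac{-471049 + 124242}{247642 - 399603} = - \frac{346807}{-151961} = \left(-346807\right) \left(- \frac{1}{151961}\right) = \frac{346807}{151961}$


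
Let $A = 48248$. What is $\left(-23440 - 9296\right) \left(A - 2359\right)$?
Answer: $-1502222304$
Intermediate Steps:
$\left(-23440 - 9296\right) \left(A - 2359\right) = \left(-23440 - 9296\right) \left(48248 - 2359\right) = \left(-32736\right) 45889 = -1502222304$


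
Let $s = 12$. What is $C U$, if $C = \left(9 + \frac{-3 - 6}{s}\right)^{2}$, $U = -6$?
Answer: $- \frac{3267}{8} \approx -408.38$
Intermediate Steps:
$C = \frac{1089}{16}$ ($C = \left(9 + \frac{-3 - 6}{12}\right)^{2} = \left(9 + \left(-3 - 6\right) \frac{1}{12}\right)^{2} = \left(9 - \frac{3}{4}\right)^{2} = \left(\frac{33}{4}\right)^{2} = \frac{1089}{16} \approx 68.063$)
$C U = \frac{1089}{16} \left(-6\right) = - \frac{3267}{8}$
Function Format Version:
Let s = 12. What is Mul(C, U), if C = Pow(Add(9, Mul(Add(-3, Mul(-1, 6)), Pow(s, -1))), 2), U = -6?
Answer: Rational(-3267, 8) ≈ -408.38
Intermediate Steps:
C = Rational(1089, 16) (C = Pow(Add(9, Mul(Add(-3, Mul(-1, 6)), Pow(12, -1))), 2) = Pow(Add(9, Mul(Add(-3, -6), Rational(1, 12))), 2) = Pow(Add(9, Mul(-9, Rational(1, 12))), 2) = Pow(Add(9, Rational(-3, 4)), 2) = Pow(Rational(33, 4), 2) = Rational(1089, 16) ≈ 68.063)
Mul(C, U) = Mul(Rational(1089, 16), -6) = Rational(-3267, 8)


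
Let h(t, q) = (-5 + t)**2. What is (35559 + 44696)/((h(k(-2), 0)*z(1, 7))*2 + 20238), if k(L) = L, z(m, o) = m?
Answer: 80255/20336 ≈ 3.9464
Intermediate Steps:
(35559 + 44696)/((h(k(-2), 0)*z(1, 7))*2 + 20238) = (35559 + 44696)/(((-5 - 2)**2*1)*2 + 20238) = 80255/(((-7)**2*1)*2 + 20238) = 80255/((49*1)*2 + 20238) = 80255/(49*2 + 20238) = 80255/(98 + 20238) = 80255/20336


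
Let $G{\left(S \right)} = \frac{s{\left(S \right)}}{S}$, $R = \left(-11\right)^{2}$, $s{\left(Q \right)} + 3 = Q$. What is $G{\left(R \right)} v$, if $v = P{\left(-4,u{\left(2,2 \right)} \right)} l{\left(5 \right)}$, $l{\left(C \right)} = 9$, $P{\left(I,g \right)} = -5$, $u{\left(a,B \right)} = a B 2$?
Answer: $- \frac{5310}{121} \approx -43.884$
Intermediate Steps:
$u{\left(a,B \right)} = 2 B a$ ($u{\left(a,B \right)} = B a 2 = 2 B a$)
$s{\left(Q \right)} = -3 + Q$
$R = 121$
$G{\left(S \right)} = \frac{-3 + S}{S}$
$v = -45$ ($v = \left(-5\right) 9 = -45$)
$G{\left(R \right)} v = \frac{-3 + 121}{121} \left(-45\right) = \frac{1}{121} \cdot 118 \left(-45\right) = \frac{118}{121} \left(-45\right) = - \frac{5310}{121}$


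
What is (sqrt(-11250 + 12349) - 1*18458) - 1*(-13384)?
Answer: -5074 + sqrt(1099) ≈ -5040.9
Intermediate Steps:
(sqrt(-11250 + 12349) - 1*18458) - 1*(-13384) = (sqrt(1099) - 18458) + 13384 = (-18458 + sqrt(1099)) + 13384 = -5074 + sqrt(1099)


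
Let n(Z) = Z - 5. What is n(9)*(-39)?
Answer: -156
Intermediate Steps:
n(Z) = -5 + Z
n(9)*(-39) = (-5 + 9)*(-39) = 4*(-39) = -156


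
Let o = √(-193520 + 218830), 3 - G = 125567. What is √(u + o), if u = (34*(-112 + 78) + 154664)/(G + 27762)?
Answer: √(-3753347354 + 2391307801*√25310)/48901 ≈ 12.551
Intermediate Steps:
G = -125564 (G = 3 - 1*125567 = 3 - 125567 = -125564)
o = √25310 ≈ 159.09
u = -76754/48901 (u = (34*(-112 + 78) + 154664)/(-125564 + 27762) = (34*(-34) + 154664)/(-97802) = (-1156 + 154664)*(-1/97802) = 153508*(-1/97802) = -76754/48901 ≈ -1.5696)
√(u + o) = √(-76754/48901 + √25310)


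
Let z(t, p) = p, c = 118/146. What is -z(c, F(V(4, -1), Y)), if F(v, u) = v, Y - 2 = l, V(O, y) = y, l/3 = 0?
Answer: 1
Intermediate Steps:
l = 0 (l = 3*0 = 0)
Y = 2 (Y = 2 + 0 = 2)
c = 59/73 (c = 118*(1/146) = 59/73 ≈ 0.80822)
-z(c, F(V(4, -1), Y)) = -1*(-1) = 1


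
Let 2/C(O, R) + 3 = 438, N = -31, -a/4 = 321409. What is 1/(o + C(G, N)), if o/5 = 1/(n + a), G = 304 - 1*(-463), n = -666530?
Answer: 94354690/433573 ≈ 217.62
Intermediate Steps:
a = -1285636 (a = -4*321409 = -1285636)
G = 767 (G = 304 + 463 = 767)
C(O, R) = 2/435 (C(O, R) = 2/(-3 + 438) = 2/435)
o = -5/1952166 (o = 5/(-666530 - 1285636) = 5/(-1952166) = 5*(-1/1952166) = -5/1952166 ≈ -2.5613e-6)
1/(o + C(G, N)) = 1/(-5/1952166 + 2/435) = 1/(433573/94354690) = 94354690/433573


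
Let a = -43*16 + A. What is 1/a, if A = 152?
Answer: -1/536 ≈ -0.0018657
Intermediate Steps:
a = -536 (a = -43*16 + 152 = -688 + 152 = -536)
1/a = 1/(-536) = -1/536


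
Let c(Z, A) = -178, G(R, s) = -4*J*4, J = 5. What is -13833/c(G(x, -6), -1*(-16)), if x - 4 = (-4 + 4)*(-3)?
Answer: 13833/178 ≈ 77.714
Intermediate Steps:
x = 4 (x = 4 + (-4 + 4)*(-3) = 4 + 0*(-3) = 4 + 0 = 4)
G(R, s) = -80 (G(R, s) = -4*5*4 = -20*4 = -80)
-13833/c(G(x, -6), -1*(-16)) = -13833/(-178) = -13833*(-1/178) = 13833/178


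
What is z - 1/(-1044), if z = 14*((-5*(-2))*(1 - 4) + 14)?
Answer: -233855/1044 ≈ -224.00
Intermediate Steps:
z = -224 (z = 14*(10*(-3) + 14) = 14*(-30 + 14) = 14*(-16) = -224)
z - 1/(-1044) = -224 - 1/(-1044) = -224 - 1*(-1/1044) = -224 + 1/1044 = -233855/1044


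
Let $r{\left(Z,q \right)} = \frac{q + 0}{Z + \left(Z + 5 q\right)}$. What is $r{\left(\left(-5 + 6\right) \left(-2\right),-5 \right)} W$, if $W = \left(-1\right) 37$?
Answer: $- \frac{185}{29} \approx -6.3793$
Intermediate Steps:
$r{\left(Z,q \right)} = \frac{q}{2 Z + 5 q}$
$W = -37$
$r{\left(\left(-5 + 6\right) \left(-2\right),-5 \right)} W = - \frac{5}{2 \left(-5 + 6\right) \left(-2\right) + 5 \left(-5\right)} \left(-37\right) = - \frac{5}{2 \cdot 1 \left(-2\right) - 25} \left(-37\right) = - \frac{5}{2 \left(-2\right) - 25} \left(-37\right) = - \frac{5}{-4 - 25} \left(-37\right) = - \frac{5}{-29} \left(-37\right) = \left(-5\right) \left(- \frac{1}{29}\right) \left(-37\right) = \frac{5}{29} \left(-37\right) = - \frac{185}{29}$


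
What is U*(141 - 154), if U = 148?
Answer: -1924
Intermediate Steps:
U*(141 - 154) = 148*(141 - 154) = 148*(-13) = -1924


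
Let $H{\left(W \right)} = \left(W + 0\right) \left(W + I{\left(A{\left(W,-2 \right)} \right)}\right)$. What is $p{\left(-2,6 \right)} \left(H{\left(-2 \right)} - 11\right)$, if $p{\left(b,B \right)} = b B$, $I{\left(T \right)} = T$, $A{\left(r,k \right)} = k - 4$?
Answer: $-60$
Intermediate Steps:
$A{\left(r,k \right)} = -4 + k$
$p{\left(b,B \right)} = B b$
$H{\left(W \right)} = W \left(-6 + W\right)$ ($H{\left(W \right)} = \left(W + 0\right) \left(W - 6\right) = W \left(W - 6\right) = W \left(-6 + W\right)$)
$p{\left(-2,6 \right)} \left(H{\left(-2 \right)} - 11\right) = 6 \left(-2\right) \left(- 2 \left(-6 - 2\right) - 11\right) = - 12 \left(\left(-2\right) \left(-8\right) - 11\right) = - 12 \left(16 - 11\right) = \left(-12\right) 5 = -60$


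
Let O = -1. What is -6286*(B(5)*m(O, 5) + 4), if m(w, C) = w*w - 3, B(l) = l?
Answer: 37716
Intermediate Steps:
m(w, C) = -3 + w² (m(w, C) = w² - 3 = -3 + w²)
-6286*(B(5)*m(O, 5) + 4) = -6286*(5*(-3 + (-1)²) + 4) = -6286*(5*(-3 + 1) + 4) = -6286*(5*(-2) + 4) = -6286*(-10 + 4) = -6286*(-6) = 37716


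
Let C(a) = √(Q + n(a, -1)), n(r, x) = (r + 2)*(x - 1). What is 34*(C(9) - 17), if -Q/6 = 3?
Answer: -578 + 68*I*√10 ≈ -578.0 + 215.03*I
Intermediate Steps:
Q = -18 (Q = -6*3 = -18)
n(r, x) = (-1 + x)*(2 + r) (n(r, x) = (2 + r)*(-1 + x) = (-1 + x)*(2 + r))
C(a) = √(-22 - 2*a) (C(a) = √(-18 + (-2 - a + 2*(-1) + a*(-1))) = √(-18 + (-2 - a - 2 - a)) = √(-18 + (-4 - 2*a)) = √(-22 - 2*a))
34*(C(9) - 17) = 34*(√(-22 - 2*9) - 17) = 34*(√(-22 - 18) - 17) = 34*(√(-40) - 17) = 34*(2*I*√10 - 17) = 34*(-17 + 2*I*√10) = -578 + 68*I*√10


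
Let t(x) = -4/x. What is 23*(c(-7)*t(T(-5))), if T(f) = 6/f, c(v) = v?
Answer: -1610/3 ≈ -536.67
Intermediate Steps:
23*(c(-7)*t(T(-5))) = 23*(-(-28)/(6/(-5))) = 23*(-(-28)/(6*(-⅕))) = 23*(-(-28)/(-6/5)) = 23*(-(-28)*(-5)/6) = 23*(-7*10/3) = 23*(-70/3) = -1610/3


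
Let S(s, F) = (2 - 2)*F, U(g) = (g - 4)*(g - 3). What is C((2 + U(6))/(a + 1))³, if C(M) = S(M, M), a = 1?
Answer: 0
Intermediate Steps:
U(g) = (-4 + g)*(-3 + g)
S(s, F) = 0 (S(s, F) = 0*F = 0)
C(M) = 0
C((2 + U(6))/(a + 1))³ = 0³ = 0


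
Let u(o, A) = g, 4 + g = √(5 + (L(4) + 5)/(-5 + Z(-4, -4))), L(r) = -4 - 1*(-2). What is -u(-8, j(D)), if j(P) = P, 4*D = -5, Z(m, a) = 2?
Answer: 2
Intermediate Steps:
D = -5/4 (D = (¼)*(-5) = -5/4 ≈ -1.2500)
L(r) = -2 (L(r) = -4 + 2 = -2)
g = -2 (g = -4 + √(5 + (-2 + 5)/(-5 + 2)) = -4 + √(5 + 3/(-3)) = -4 + √(5 + 3*(-⅓)) = -4 + √(5 - 1) = -4 + √4 = -4 + 2 = -2)
u(o, A) = -2
-u(-8, j(D)) = -1*(-2) = 2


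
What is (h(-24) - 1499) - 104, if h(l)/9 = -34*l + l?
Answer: 5525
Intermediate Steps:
h(l) = -297*l (h(l) = 9*(-34*l + l) = 9*(-33*l) = -297*l)
(h(-24) - 1499) - 104 = (-297*(-24) - 1499) - 104 = (7128 - 1499) - 104 = 5629 - 104 = 5525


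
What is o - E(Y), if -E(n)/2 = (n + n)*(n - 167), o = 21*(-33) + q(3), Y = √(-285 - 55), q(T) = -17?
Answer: -2070 - 1336*I*√85 ≈ -2070.0 - 12317.0*I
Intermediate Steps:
Y = 2*I*√85 (Y = √(-340) = 2*I*√85 ≈ 18.439*I)
o = -710 (o = 21*(-33) - 17 = -693 - 17 = -710)
E(n) = -4*n*(-167 + n) (E(n) = -2*(n + n)*(n - 167) = -2*2*n*(-167 + n) = -4*n*(-167 + n))
o - E(Y) = -710 - 4*2*I*√85*(167 - 2*I*√85) = -710 - 8*I*√85*(167 - 2*I*√85)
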